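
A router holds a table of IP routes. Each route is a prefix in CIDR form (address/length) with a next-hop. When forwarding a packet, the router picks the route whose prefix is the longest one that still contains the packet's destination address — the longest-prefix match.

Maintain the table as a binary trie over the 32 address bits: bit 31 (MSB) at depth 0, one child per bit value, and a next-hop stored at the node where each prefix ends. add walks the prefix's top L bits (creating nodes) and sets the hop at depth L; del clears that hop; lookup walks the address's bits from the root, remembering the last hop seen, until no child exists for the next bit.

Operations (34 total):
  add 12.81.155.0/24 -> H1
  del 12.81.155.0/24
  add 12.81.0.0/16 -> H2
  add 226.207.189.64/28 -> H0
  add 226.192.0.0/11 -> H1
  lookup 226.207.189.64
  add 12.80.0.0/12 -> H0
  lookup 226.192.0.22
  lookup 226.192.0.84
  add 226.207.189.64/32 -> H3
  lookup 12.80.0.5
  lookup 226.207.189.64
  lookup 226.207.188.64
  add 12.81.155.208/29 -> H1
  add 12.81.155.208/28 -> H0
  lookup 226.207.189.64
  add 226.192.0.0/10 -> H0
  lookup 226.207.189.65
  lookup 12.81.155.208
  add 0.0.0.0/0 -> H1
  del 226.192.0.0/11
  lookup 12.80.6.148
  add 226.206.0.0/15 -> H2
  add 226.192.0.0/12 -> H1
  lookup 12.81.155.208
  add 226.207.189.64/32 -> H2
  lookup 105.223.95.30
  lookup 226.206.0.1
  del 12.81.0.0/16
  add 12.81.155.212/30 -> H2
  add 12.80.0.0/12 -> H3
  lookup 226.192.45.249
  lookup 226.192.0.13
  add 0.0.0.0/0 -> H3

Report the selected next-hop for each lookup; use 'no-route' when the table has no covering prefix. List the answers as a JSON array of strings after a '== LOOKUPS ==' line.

Trace:
  + 12.81.155.0/24 (H1) depth=24
  del 12.81.155.0/24 (clear depth 24)
  + 12.81.0.0/16 (H2) depth=16
  + 226.207.189.64/28 (H0) depth=28
  + 226.192.0.0/11 (H1) depth=11
  Q 226.207.189.64: descend 1110001011001111101111010100 ; hops seen [H1,H0] ; pick H0
  + 12.80.0.0/12 (H0) depth=12
  Q 226.192.0.22: descend 111000101100 ; hops seen [H1] ; pick H1
  Q 226.192.0.84: descend 111000101100 ; hops seen [H1] ; pick H1
  + 226.207.189.64/32 (H3) depth=32
  Q 12.80.0.5: descend 000011000101000 ; hops seen [H0] ; pick H0
  Q 226.207.189.64: descend 11100010110011111011110101000000 ; hops seen [H1,H0,H3] ; pick H3
  Q 226.207.188.64: descend 11100010110011111011110 ; hops seen [H1] ; pick H1
  + 12.81.155.208/29 (H1) depth=29
  + 12.81.155.208/28 (H0) depth=28
  Q 226.207.189.64: descend 11100010110011111011110101000000 ; hops seen [H1,H0,H3] ; pick H3
  + 226.192.0.0/10 (H0) depth=10
  Q 226.207.189.65: descend 1110001011001111101111010100000 ; hops seen [H0,H1,H0] ; pick H0
  Q 12.81.155.208: descend 00001100010100011001101111010 ; hops seen [H0,H2,H0,H1] ; pick H1
  + 0.0.0.0/0 (H1) depth=0
  del 226.192.0.0/11 (clear depth 11)
  Q 12.80.6.148: descend 000011000101000 ; hops seen [H1,H0] ; pick H0
  + 226.206.0.0/15 (H2) depth=15
  + 226.192.0.0/12 (H1) depth=12
  Q 12.81.155.208: descend 00001100010100011001101111010 ; hops seen [H1,H0,H2,H0,H1] ; pick H1
  + 226.207.189.64/32 (H2) depth=32
  Q 105.223.95.30: descend 0 ; hops seen [H1] ; pick H1
  Q 226.206.0.1: descend 111000101100111 ; hops seen [H1,H0,H1,H2] ; pick H2
  del 12.81.0.0/16 (clear depth 16)
  + 12.81.155.212/30 (H2) depth=30
  + 12.80.0.0/12 (H3) depth=12
  Q 226.192.45.249: descend 111000101100 ; hops seen [H1,H0,H1] ; pick H1
  Q 226.192.0.13: descend 111000101100 ; hops seen [H1,H0,H1] ; pick H1
  + 0.0.0.0/0 (H3) depth=0

== LOOKUPS ==
["H0","H1","H1","H0","H3","H1","H3","H0","H1","H0","H1","H1","H2","H1","H1"]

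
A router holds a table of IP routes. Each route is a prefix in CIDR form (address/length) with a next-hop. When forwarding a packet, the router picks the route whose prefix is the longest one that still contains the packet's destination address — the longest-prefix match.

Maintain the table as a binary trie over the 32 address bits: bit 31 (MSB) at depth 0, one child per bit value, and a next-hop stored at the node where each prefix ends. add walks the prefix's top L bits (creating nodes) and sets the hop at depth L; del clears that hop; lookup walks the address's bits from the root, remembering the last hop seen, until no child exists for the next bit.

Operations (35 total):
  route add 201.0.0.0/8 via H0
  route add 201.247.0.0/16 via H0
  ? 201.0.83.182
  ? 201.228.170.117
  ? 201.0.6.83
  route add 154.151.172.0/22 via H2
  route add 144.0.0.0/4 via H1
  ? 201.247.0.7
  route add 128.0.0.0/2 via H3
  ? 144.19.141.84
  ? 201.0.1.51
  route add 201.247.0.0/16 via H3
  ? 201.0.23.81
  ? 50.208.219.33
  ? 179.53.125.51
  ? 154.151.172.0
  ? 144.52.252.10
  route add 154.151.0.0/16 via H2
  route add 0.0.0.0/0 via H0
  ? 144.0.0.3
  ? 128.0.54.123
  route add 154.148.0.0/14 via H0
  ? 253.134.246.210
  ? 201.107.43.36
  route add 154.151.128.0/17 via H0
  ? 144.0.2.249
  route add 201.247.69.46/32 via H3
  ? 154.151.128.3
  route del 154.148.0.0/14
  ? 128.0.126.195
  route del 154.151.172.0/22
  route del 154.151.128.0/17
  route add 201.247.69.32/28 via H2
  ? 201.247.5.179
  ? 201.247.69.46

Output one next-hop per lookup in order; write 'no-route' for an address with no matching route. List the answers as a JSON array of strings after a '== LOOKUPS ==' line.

Apply in order:
  add 201.0.0.0/8 -> H0 at depth 8
  add 201.247.0.0/16 -> H0 at depth 16
  lookup 201.0.83.182: bits 11001001 walk d0:-→d1:-→d2:-→d3:-→d4:-→d5:-→d6:-→d7:-→d8:H0 -> H0
  lookup 201.228.170.117: bits 11001001111 walk d0:-→d1:-→d2:-→d3:-→d4:-→d5:-→d6:-→d7:-→d8:H0→d9:-→d10:-→d11:- -> H0
  lookup 201.0.6.83: bits 11001001 walk d0:-→d1:-→d2:-→d3:-→d4:-→d5:-→d6:-→d7:-→d8:H0 -> H0
  add 154.151.172.0/22 -> H2 at depth 22
  add 144.0.0.0/4 -> H1 at depth 4
  lookup 201.247.0.7: bits 1100100111110111 walk d0:-→d1:-→d2:-→d3:-→d4:-→d5:-→d6:-→d7:-→d8:H0→d9:-→d10:-→d11:-→d12:-→d13:-→d14:-→d15:-→d16:H0 -> H0
  add 128.0.0.0/2 -> H3 at depth 2
  lookup 144.19.141.84: bits 1001 walk d0:-→d1:-→d2:H3→d3:-→d4:H1 -> H1
  lookup 201.0.1.51: bits 11001001 walk d0:-→d1:-→d2:-→d3:-→d4:-→d5:-→d6:-→d7:-→d8:H0 -> H0
  add 201.247.0.0/16 -> H3 at depth 16
  lookup 201.0.23.81: bits 11001001 walk d0:-→d1:-→d2:-→d3:-→d4:-→d5:-→d6:-→d7:-→d8:H0 -> H0
  lookup 50.208.219.33: bits ε walk d0:- -> no-route
  lookup 179.53.125.51: bits 10 walk d0:-→d1:-→d2:H3 -> H3
  lookup 154.151.172.0: bits 1001101010010111101011 walk d0:-→d1:-→d2:H3→d3:-→d4:H1→d5:-→d6:-→d7:-→d8:-→d9:-→d10:-→d11:-→d12:-→d13:-→d14:-→d15:-→d16:-→d17:-→d18:-→d19:-→d20:-→d21:-→d22:H2 -> H2
  lookup 144.52.252.10: bits 1001 walk d0:-→d1:-→d2:H3→d3:-→d4:H1 -> H1
  add 154.151.0.0/16 -> H2 at depth 16
  add 0.0.0.0/0 -> H0 at depth 0
  lookup 144.0.0.3: bits 1001 walk d0:H0→d1:-→d2:H3→d3:-→d4:H1 -> H1
  lookup 128.0.54.123: bits 100 walk d0:H0→d1:-→d2:H3→d3:- -> H3
  add 154.148.0.0/14 -> H0 at depth 14
  lookup 253.134.246.210: bits 11 walk d0:H0→d1:-→d2:- -> H0
  lookup 201.107.43.36: bits 11001001 walk d0:H0→d1:-→d2:-→d3:-→d4:-→d5:-→d6:-→d7:-→d8:H0 -> H0
  add 154.151.128.0/17 -> H0 at depth 17
  lookup 144.0.2.249: bits 1001 walk d0:H0→d1:-→d2:H3→d3:-→d4:H1 -> H1
  add 201.247.69.46/32 -> H3 at depth 32
  lookup 154.151.128.3: bits 100110101001011110 walk d0:H0→d1:-→d2:H3→d3:-→d4:H1→d5:-→d6:-→d7:-→d8:-→d9:-→d10:-→d11:-→d12:-→d13:-→d14:H0→d15:-→d16:H2→d17:H0→d18:- -> H0
  del 154.148.0.0/14 (clear depth 14)
  lookup 128.0.126.195: bits 100 walk d0:H0→d1:-→d2:H3→d3:- -> H3
  del 154.151.172.0/22 (clear depth 22)
  del 154.151.128.0/17 (clear depth 17)
  add 201.247.69.32/28 -> H2 at depth 28
  lookup 201.247.5.179: bits 11001001111101110 walk d0:H0→d1:-→d2:-→d3:-→d4:-→d5:-→d6:-→d7:-→d8:H0→d9:-→d10:-→d11:-→d12:-→d13:-→d14:-→d15:-→d16:H3→d17:- -> H3
  lookup 201.247.69.46: bits 11001001111101110100010100101110 walk d0:H0→d1:-→d2:-→d3:-→d4:-→d5:-→d6:-→d7:-→d8:H0→d9:-→d10:-→d11:-→d12:-→d13:-→d14:-→d15:-→d16:H3→d17:-→d18:-→d19:-→d20:-→d21:-→d22:-→d23:-→d24:-→d25:-→d26:-→d27:-→d28:H2→d29:-→d30:-→d31:-→d32:H3 -> H3

== LOOKUPS ==
["H0","H0","H0","H0","H1","H0","H0","no-route","H3","H2","H1","H1","H3","H0","H0","H1","H0","H3","H3","H3"]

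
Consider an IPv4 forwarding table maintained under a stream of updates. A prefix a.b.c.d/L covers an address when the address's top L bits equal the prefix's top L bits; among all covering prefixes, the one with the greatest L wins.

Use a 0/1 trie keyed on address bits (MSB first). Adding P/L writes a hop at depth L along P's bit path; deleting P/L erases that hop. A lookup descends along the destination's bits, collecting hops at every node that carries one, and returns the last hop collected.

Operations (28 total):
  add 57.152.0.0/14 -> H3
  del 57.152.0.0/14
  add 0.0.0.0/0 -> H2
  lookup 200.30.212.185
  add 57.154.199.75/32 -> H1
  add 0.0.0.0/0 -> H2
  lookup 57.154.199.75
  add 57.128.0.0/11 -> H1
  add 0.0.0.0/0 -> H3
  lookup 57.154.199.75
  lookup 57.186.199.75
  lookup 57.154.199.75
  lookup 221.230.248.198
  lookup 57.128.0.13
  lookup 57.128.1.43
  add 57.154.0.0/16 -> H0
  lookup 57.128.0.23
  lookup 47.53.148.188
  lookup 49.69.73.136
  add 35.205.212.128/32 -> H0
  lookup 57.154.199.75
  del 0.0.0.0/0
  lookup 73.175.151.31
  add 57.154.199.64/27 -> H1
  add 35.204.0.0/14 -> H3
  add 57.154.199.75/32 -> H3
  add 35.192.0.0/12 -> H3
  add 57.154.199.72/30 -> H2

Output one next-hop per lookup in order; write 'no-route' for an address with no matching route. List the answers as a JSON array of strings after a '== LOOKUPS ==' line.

Process each operation:
  + 57.152.0.0/14 (H3) depth=14
  - 57.152.0.0/14 clear@14
  + 0.0.0.0/0 (H2) depth=0
  lookup 200.30.212.185: bits ε walk d0:H2 -> H2
  + 57.154.199.75/32 (H1) depth=32
  + 0.0.0.0/0 (H2) depth=0
  lookup 57.154.199.75: bits 00111001100110101100011101001011 walk d0:H2→d1:-→d2:-→d3:-→d4:-→d5:-→d6:-→d7:-→d8:-→d9:-→d10:-→d11:-→d12:-→d13:-→d14:-→d15:-→d16:-→d17:-→d18:-→d19:-→d20:-→d21:-→d22:-→d23:-→d24:-→d25:-→d26:-→d27:-→d28:-→d29:-→d30:-→d31:-→d32:H1 -> H1
  + 57.128.0.0/11 (H1) depth=11
  + 0.0.0.0/0 (H3) depth=0
  lookup 57.154.199.75: bits 00111001100110101100011101001011 walk d0:H3→d1:-→d2:-→d3:-→d4:-→d5:-→d6:-→d7:-→d8:-→d9:-→d10:-→d11:H1→d12:-→d13:-→d14:-→d15:-→d16:-→d17:-→d18:-→d19:-→d20:-→d21:-→d22:-→d23:-→d24:-→d25:-→d26:-→d27:-→d28:-→d29:-→d30:-→d31:-→d32:H1 -> H1
  lookup 57.186.199.75: bits 0011100110 walk d0:H3→d1:-→d2:-→d3:-→d4:-→d5:-→d6:-→d7:-→d8:-→d9:-→d10:- -> H3
  lookup 57.154.199.75: bits 00111001100110101100011101001011 walk d0:H3→d1:-→d2:-→d3:-→d4:-→d5:-→d6:-→d7:-→d8:-→d9:-→d10:-→d11:H1→d12:-→d13:-→d14:-→d15:-→d16:-→d17:-→d18:-→d19:-→d20:-→d21:-→d22:-→d23:-→d24:-→d25:-→d26:-→d27:-→d28:-→d29:-→d30:-→d31:-→d32:H1 -> H1
  lookup 221.230.248.198: bits ε walk d0:H3 -> H3
  lookup 57.128.0.13: bits 00111001100 walk d0:H3→d1:-→d2:-→d3:-→d4:-→d5:-→d6:-→d7:-→d8:-→d9:-→d10:-→d11:H1 -> H1
  lookup 57.128.1.43: bits 00111001100 walk d0:H3→d1:-→d2:-→d3:-→d4:-→d5:-→d6:-→d7:-→d8:-→d9:-→d10:-→d11:H1 -> H1
  + 57.154.0.0/16 (H0) depth=16
  lookup 57.128.0.23: bits 00111001100 walk d0:H3→d1:-→d2:-→d3:-→d4:-→d5:-→d6:-→d7:-→d8:-→d9:-→d10:-→d11:H1 -> H1
  lookup 47.53.148.188: bits 001 walk d0:H3→d1:-→d2:-→d3:- -> H3
  lookup 49.69.73.136: bits 0011 walk d0:H3→d1:-→d2:-→d3:-→d4:- -> H3
  + 35.205.212.128/32 (H0) depth=32
  lookup 57.154.199.75: bits 00111001100110101100011101001011 walk d0:H3→d1:-→d2:-→d3:-→d4:-→d5:-→d6:-→d7:-→d8:-→d9:-→d10:-→d11:H1→d12:-→d13:-→d14:-→d15:-→d16:H0→d17:-→d18:-→d19:-→d20:-→d21:-→d22:-→d23:-→d24:-→d25:-→d26:-→d27:-→d28:-→d29:-→d30:-→d31:-→d32:H1 -> H1
  - 0.0.0.0/0 clear@0
  lookup 73.175.151.31: bits 0 walk d0:-→d1:- -> no-route
  + 57.154.199.64/27 (H1) depth=27
  + 35.204.0.0/14 (H3) depth=14
  + 57.154.199.75/32 (H3) depth=32
  + 35.192.0.0/12 (H3) depth=12
  + 57.154.199.72/30 (H2) depth=30

== LOOKUPS ==
["H2","H1","H1","H3","H1","H3","H1","H1","H1","H3","H3","H1","no-route"]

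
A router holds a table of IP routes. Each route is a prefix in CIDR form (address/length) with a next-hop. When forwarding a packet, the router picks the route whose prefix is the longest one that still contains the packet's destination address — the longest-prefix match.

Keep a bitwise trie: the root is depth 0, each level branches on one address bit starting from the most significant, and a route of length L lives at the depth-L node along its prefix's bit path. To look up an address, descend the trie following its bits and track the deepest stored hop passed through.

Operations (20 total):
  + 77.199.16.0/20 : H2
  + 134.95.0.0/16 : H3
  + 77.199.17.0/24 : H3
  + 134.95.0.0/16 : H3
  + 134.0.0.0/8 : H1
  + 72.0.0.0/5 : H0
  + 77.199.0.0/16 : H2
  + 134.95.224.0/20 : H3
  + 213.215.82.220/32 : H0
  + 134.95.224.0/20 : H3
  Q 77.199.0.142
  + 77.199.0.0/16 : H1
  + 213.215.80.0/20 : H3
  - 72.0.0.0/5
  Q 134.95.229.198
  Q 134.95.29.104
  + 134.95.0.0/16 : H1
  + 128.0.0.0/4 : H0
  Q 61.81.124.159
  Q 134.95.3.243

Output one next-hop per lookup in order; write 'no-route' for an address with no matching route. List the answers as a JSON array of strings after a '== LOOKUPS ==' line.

Process each operation:
  add 77.199.16.0/20 -> H2 at depth 20
  add 134.95.0.0/16 -> H3 at depth 16
  add 77.199.17.0/24 -> H3 at depth 24
  add 134.95.0.0/16 -> H3 at depth 16
  add 134.0.0.0/8 -> H1 at depth 8
  add 72.0.0.0/5 -> H0 at depth 5
  add 77.199.0.0/16 -> H2 at depth 16
  add 134.95.224.0/20 -> H3 at depth 20
  add 213.215.82.220/32 -> H0 at depth 32
  add 134.95.224.0/20 -> H3 at depth 20
  lookup 77.199.0.142: bits 0100110111000111000 walk d0:-→d1:-→d2:-→d3:-→d4:-→d5:H0→d6:-→d7:-→d8:-→d9:-→d10:-→d11:-→d12:-→d13:-→d14:-→d15:-→d16:H2→d17:-→d18:-→d19:- -> H2
  add 77.199.0.0/16 -> H1 at depth 16
  add 213.215.80.0/20 -> H3 at depth 20
  del 72.0.0.0/5 (clear depth 5)
  lookup 134.95.229.198: bits 10000110010111111110 walk d0:-→d1:-→d2:-→d3:-→d4:-→d5:-→d6:-→d7:-→d8:H1→d9:-→d10:-→d11:-→d12:-→d13:-→d14:-→d15:-→d16:H3→d17:-→d18:-→d19:-→d20:H3 -> H3
  lookup 134.95.29.104: bits 1000011001011111 walk d0:-→d1:-→d2:-→d3:-→d4:-→d5:-→d6:-→d7:-→d8:H1→d9:-→d10:-→d11:-→d12:-→d13:-→d14:-→d15:-→d16:H3 -> H3
  add 134.95.0.0/16 -> H1 at depth 16
  add 128.0.0.0/4 -> H0 at depth 4
  lookup 61.81.124.159: bits 0 walk d0:-→d1:- -> no-route
  lookup 134.95.3.243: bits 1000011001011111 walk d0:-→d1:-→d2:-→d3:-→d4:H0→d5:-→d6:-→d7:-→d8:H1→d9:-→d10:-→d11:-→d12:-→d13:-→d14:-→d15:-→d16:H1 -> H1

== LOOKUPS ==
["H2","H3","H3","no-route","H1"]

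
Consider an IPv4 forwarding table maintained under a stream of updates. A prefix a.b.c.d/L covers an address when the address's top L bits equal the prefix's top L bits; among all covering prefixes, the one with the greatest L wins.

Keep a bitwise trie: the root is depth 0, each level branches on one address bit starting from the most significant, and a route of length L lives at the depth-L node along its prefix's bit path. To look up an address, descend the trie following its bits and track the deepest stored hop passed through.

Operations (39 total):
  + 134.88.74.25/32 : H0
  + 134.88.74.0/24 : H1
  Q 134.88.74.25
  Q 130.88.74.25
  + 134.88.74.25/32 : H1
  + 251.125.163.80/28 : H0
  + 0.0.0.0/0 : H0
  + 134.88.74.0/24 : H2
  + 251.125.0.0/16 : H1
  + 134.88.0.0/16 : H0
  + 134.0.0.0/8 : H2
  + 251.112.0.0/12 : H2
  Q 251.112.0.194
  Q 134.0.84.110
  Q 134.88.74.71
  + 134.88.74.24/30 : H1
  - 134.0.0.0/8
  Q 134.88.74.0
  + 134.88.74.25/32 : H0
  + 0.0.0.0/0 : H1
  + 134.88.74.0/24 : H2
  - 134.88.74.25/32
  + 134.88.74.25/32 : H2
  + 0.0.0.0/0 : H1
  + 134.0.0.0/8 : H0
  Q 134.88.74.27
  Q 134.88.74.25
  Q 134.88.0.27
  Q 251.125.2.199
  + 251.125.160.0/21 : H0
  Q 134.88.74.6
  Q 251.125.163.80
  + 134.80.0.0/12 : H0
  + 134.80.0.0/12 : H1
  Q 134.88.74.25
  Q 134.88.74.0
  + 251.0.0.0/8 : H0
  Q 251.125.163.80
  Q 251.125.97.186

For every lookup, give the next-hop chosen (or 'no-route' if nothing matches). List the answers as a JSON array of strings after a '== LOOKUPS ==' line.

Apply in order:
  + 134.88.74.25/32 (H0) depth=32
  + 134.88.74.0/24 (H1) depth=24
  Q 134.88.74.25: descend 10000110010110000100101000011001 ; hops seen [H1,H0] ; pick H0
  Q 130.88.74.25: descend 10000 ; hops seen [∅] ; pick no-route
  + 134.88.74.25/32 (H1) depth=32
  + 251.125.163.80/28 (H0) depth=28
  + 0.0.0.0/0 (H0) depth=0
  + 134.88.74.0/24 (H2) depth=24
  + 251.125.0.0/16 (H1) depth=16
  + 134.88.0.0/16 (H0) depth=16
  + 134.0.0.0/8 (H2) depth=8
  + 251.112.0.0/12 (H2) depth=12
  Q 251.112.0.194: descend 111110110111 ; hops seen [H0,H2] ; pick H2
  Q 134.0.84.110: descend 100001100 ; hops seen [H0,H2] ; pick H2
  Q 134.88.74.71: descend 1000011001011000010010100 ; hops seen [H0,H2,H0,H2] ; pick H2
  + 134.88.74.24/30 (H1) depth=30
  del 134.0.0.0/8 (clear depth 8)
  Q 134.88.74.0: descend 100001100101100001001010000 ; hops seen [H0,H0,H2] ; pick H2
  + 134.88.74.25/32 (H0) depth=32
  + 0.0.0.0/0 (H1) depth=0
  + 134.88.74.0/24 (H2) depth=24
  del 134.88.74.25/32 (clear depth 32)
  + 134.88.74.25/32 (H2) depth=32
  + 0.0.0.0/0 (H1) depth=0
  + 134.0.0.0/8 (H0) depth=8
  Q 134.88.74.27: descend 100001100101100001001010000110 ; hops seen [H1,H0,H0,H2,H1] ; pick H1
  Q 134.88.74.25: descend 10000110010110000100101000011001 ; hops seen [H1,H0,H0,H2,H1,H2] ; pick H2
  Q 134.88.0.27: descend 10000110010110000 ; hops seen [H1,H0,H0] ; pick H0
  Q 251.125.2.199: descend 1111101101111101 ; hops seen [H1,H2,H1] ; pick H1
  + 251.125.160.0/21 (H0) depth=21
  Q 134.88.74.6: descend 100001100101100001001010000 ; hops seen [H1,H0,H0,H2] ; pick H2
  Q 251.125.163.80: descend 1111101101111101101000110101 ; hops seen [H1,H2,H1,H0,H0] ; pick H0
  + 134.80.0.0/12 (H0) depth=12
  + 134.80.0.0/12 (H1) depth=12
  Q 134.88.74.25: descend 10000110010110000100101000011001 ; hops seen [H1,H0,H1,H0,H2,H1,H2] ; pick H2
  Q 134.88.74.0: descend 100001100101100001001010000 ; hops seen [H1,H0,H1,H0,H2] ; pick H2
  + 251.0.0.0/8 (H0) depth=8
  Q 251.125.163.80: descend 1111101101111101101000110101 ; hops seen [H1,H0,H2,H1,H0,H0] ; pick H0
  Q 251.125.97.186: descend 1111101101111101 ; hops seen [H1,H0,H2,H1] ; pick H1

== LOOKUPS ==
["H0","no-route","H2","H2","H2","H2","H1","H2","H0","H1","H2","H0","H2","H2","H0","H1"]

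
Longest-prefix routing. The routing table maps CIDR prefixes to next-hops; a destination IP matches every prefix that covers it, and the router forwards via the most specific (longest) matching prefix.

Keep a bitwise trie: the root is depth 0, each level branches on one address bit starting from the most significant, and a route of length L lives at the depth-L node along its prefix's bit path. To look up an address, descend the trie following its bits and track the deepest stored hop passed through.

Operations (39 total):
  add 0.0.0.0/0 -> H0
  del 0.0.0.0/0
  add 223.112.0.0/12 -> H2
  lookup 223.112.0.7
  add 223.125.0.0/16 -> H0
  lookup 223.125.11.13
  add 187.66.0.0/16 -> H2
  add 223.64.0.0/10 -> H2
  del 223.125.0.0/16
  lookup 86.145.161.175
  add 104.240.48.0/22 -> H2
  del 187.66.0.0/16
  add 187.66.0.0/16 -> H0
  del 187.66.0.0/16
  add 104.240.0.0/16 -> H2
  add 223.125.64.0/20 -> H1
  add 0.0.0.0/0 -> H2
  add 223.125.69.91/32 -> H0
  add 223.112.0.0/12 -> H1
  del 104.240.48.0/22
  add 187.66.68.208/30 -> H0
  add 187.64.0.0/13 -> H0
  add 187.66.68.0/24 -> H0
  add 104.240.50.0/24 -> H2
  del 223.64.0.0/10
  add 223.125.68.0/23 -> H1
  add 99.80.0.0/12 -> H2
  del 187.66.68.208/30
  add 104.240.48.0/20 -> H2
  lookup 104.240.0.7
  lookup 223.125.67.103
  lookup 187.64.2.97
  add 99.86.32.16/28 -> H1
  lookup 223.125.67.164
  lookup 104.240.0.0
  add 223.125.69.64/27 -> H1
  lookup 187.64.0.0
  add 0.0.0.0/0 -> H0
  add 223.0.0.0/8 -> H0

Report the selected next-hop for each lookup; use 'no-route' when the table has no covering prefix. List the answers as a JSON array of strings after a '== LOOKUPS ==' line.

Process each operation:
  add 0.0.0.0/0 -> H0 at depth 0
  del 0.0.0.0/0 (clear depth 0)
  add 223.112.0.0/12 -> H2 at depth 12
  ? 223.112.0.7  path d0:-→d1:-→d2:-→d3:-→d4:-→d5:-→d6:-→d7:-→d8:-→d9:-→d10:-→d11:-→d12:H2  best=H2
  add 223.125.0.0/16 -> H0 at depth 16
  ? 223.125.11.13  path d0:-→d1:-→d2:-→d3:-→d4:-→d5:-→d6:-→d7:-→d8:-→d9:-→d10:-→d11:-→d12:H2→d13:-→d14:-→d15:-→d16:H0  best=H0
  add 187.66.0.0/16 -> H2 at depth 16
  add 223.64.0.0/10 -> H2 at depth 10
  del 223.125.0.0/16 (clear depth 16)
  ? 86.145.161.175  path d0:-  best=no-route
  add 104.240.48.0/22 -> H2 at depth 22
  del 187.66.0.0/16 (clear depth 16)
  add 187.66.0.0/16 -> H0 at depth 16
  del 187.66.0.0/16 (clear depth 16)
  add 104.240.0.0/16 -> H2 at depth 16
  add 223.125.64.0/20 -> H1 at depth 20
  add 0.0.0.0/0 -> H2 at depth 0
  add 223.125.69.91/32 -> H0 at depth 32
  add 223.112.0.0/12 -> H1 at depth 12
  del 104.240.48.0/22 (clear depth 22)
  add 187.66.68.208/30 -> H0 at depth 30
  add 187.64.0.0/13 -> H0 at depth 13
  add 187.66.68.0/24 -> H0 at depth 24
  add 104.240.50.0/24 -> H2 at depth 24
  del 223.64.0.0/10 (clear depth 10)
  add 223.125.68.0/23 -> H1 at depth 23
  add 99.80.0.0/12 -> H2 at depth 12
  del 187.66.68.208/30 (clear depth 30)
  add 104.240.48.0/20 -> H2 at depth 20
  ? 104.240.0.7  path d0:H2→d1:-→d2:-→d3:-→d4:-→d5:-→d6:-→d7:-→d8:-→d9:-→d10:-→d11:-→d12:-→d13:-→d14:-→d15:-→d16:H2→d17:-→d18:-  best=H2
  ? 223.125.67.103  path d0:H2→d1:-→d2:-→d3:-→d4:-→d5:-→d6:-→d7:-→d8:-→d9:-→d10:-→d11:-→d12:H1→d13:-→d14:-→d15:-→d16:-→d17:-→d18:-→d19:-→d20:H1→d21:-  best=H1
  ? 187.64.2.97  path d0:H2→d1:-→d2:-→d3:-→d4:-→d5:-→d6:-→d7:-→d8:-→d9:-→d10:-→d11:-→d12:-→d13:H0→d14:-  best=H0
  add 99.86.32.16/28 -> H1 at depth 28
  ? 223.125.67.164  path d0:H2→d1:-→d2:-→d3:-→d4:-→d5:-→d6:-→d7:-→d8:-→d9:-→d10:-→d11:-→d12:H1→d13:-→d14:-→d15:-→d16:-→d17:-→d18:-→d19:-→d20:H1→d21:-  best=H1
  ? 104.240.0.0  path d0:H2→d1:-→d2:-→d3:-→d4:-→d5:-→d6:-→d7:-→d8:-→d9:-→d10:-→d11:-→d12:-→d13:-→d14:-→d15:-→d16:H2→d17:-→d18:-  best=H2
  add 223.125.69.64/27 -> H1 at depth 27
  ? 187.64.0.0  path d0:H2→d1:-→d2:-→d3:-→d4:-→d5:-→d6:-→d7:-→d8:-→d9:-→d10:-→d11:-→d12:-→d13:H0→d14:-  best=H0
  add 0.0.0.0/0 -> H0 at depth 0
  add 223.0.0.0/8 -> H0 at depth 8

== LOOKUPS ==
["H2","H0","no-route","H2","H1","H0","H1","H2","H0"]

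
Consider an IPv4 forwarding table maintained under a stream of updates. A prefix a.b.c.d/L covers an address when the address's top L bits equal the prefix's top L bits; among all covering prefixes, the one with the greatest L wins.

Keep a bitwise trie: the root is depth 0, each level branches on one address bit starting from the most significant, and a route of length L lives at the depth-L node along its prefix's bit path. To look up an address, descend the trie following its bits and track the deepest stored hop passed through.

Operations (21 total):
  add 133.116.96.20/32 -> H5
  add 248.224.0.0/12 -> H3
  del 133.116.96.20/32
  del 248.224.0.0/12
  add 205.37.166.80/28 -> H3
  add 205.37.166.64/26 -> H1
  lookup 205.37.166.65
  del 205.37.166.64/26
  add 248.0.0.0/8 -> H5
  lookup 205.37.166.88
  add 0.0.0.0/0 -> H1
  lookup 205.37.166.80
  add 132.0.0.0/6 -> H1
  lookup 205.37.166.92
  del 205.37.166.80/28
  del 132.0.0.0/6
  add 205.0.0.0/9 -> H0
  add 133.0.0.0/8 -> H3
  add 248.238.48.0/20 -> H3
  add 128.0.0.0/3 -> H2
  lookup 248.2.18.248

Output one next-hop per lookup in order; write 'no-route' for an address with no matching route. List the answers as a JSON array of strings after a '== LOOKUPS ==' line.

Apply in order:
  add 133.116.96.20/32 -> H5 at depth 32
  add 248.224.0.0/12 -> H3 at depth 12
  del 133.116.96.20/32 (clear depth 32)
  del 248.224.0.0/12 (clear depth 12)
  add 205.37.166.80/28 -> H3 at depth 28
  add 205.37.166.64/26 -> H1 at depth 26
  Q 205.37.166.65: descend 110011010010010110100110010 ; hops seen [H1] ; pick H1
  del 205.37.166.64/26 (clear depth 26)
  add 248.0.0.0/8 -> H5 at depth 8
  Q 205.37.166.88: descend 1100110100100101101001100101 ; hops seen [H3] ; pick H3
  add 0.0.0.0/0 -> H1 at depth 0
  Q 205.37.166.80: descend 1100110100100101101001100101 ; hops seen [H1,H3] ; pick H3
  add 132.0.0.0/6 -> H1 at depth 6
  Q 205.37.166.92: descend 1100110100100101101001100101 ; hops seen [H1,H3] ; pick H3
  del 205.37.166.80/28 (clear depth 28)
  del 132.0.0.0/6 (clear depth 6)
  add 205.0.0.0/9 -> H0 at depth 9
  add 133.0.0.0/8 -> H3 at depth 8
  add 248.238.48.0/20 -> H3 at depth 20
  add 128.0.0.0/3 -> H2 at depth 3
  Q 248.2.18.248: descend 11111000 ; hops seen [H1,H5] ; pick H5

== LOOKUPS ==
["H1","H3","H3","H3","H5"]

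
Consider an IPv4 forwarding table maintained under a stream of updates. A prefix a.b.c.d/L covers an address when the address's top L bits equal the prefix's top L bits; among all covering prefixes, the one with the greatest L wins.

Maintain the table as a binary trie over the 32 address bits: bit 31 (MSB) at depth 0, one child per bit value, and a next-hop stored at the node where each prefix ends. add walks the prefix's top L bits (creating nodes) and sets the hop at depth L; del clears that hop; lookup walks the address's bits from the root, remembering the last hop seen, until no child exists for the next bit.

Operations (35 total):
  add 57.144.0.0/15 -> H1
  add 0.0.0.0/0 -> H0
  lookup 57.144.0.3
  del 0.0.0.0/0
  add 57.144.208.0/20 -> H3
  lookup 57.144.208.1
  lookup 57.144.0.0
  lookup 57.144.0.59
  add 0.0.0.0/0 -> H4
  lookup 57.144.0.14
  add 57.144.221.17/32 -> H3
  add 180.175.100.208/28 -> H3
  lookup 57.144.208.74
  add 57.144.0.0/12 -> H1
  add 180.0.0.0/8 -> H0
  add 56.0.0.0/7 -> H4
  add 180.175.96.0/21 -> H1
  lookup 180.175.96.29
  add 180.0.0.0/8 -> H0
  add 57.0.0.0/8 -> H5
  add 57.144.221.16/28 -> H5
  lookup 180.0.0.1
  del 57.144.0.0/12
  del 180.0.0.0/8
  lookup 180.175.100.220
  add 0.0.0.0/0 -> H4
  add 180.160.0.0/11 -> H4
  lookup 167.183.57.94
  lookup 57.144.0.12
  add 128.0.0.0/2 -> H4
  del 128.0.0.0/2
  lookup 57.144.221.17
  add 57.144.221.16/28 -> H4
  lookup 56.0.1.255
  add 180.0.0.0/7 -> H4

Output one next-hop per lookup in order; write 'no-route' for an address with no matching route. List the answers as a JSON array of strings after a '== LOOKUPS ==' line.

Trace:
  add 57.144.0.0/15 -> H1 at depth 15
  add 0.0.0.0/0 -> H0 at depth 0
  Q 57.144.0.3: descend 001110011001000 ; hops seen [H0,H1] ; pick H1
  - 0.0.0.0/0 clear@0
  add 57.144.208.0/20 -> H3 at depth 20
  Q 57.144.208.1: descend 00111001100100001101 ; hops seen [H1,H3] ; pick H3
  Q 57.144.0.0: descend 0011100110010000 ; hops seen [H1] ; pick H1
  Q 57.144.0.59: descend 0011100110010000 ; hops seen [H1] ; pick H1
  add 0.0.0.0/0 -> H4 at depth 0
  Q 57.144.0.14: descend 0011100110010000 ; hops seen [H4,H1] ; pick H1
  add 57.144.221.17/32 -> H3 at depth 32
  add 180.175.100.208/28 -> H3 at depth 28
  Q 57.144.208.74: descend 00111001100100001101 ; hops seen [H4,H1,H3] ; pick H3
  add 57.144.0.0/12 -> H1 at depth 12
  add 180.0.0.0/8 -> H0 at depth 8
  add 56.0.0.0/7 -> H4 at depth 7
  add 180.175.96.0/21 -> H1 at depth 21
  Q 180.175.96.29: descend 101101001010111101100 ; hops seen [H4,H0,H1] ; pick H1
  add 180.0.0.0/8 -> H0 at depth 8
  add 57.0.0.0/8 -> H5 at depth 8
  add 57.144.221.16/28 -> H5 at depth 28
  Q 180.0.0.1: descend 10110100 ; hops seen [H4,H0] ; pick H0
  - 57.144.0.0/12 clear@12
  - 180.0.0.0/8 clear@8
  Q 180.175.100.220: descend 1011010010101111011001001101 ; hops seen [H4,H1,H3] ; pick H3
  add 0.0.0.0/0 -> H4 at depth 0
  add 180.160.0.0/11 -> H4 at depth 11
  Q 167.183.57.94: descend 101 ; hops seen [H4] ; pick H4
  Q 57.144.0.12: descend 0011100110010000 ; hops seen [H4,H4,H5,H1] ; pick H1
  add 128.0.0.0/2 -> H4 at depth 2
  - 128.0.0.0/2 clear@2
  Q 57.144.221.17: descend 00111001100100001101110100010001 ; hops seen [H4,H4,H5,H1,H3,H5,H3] ; pick H3
  add 57.144.221.16/28 -> H4 at depth 28
  Q 56.0.1.255: descend 0011100 ; hops seen [H4,H4] ; pick H4
  add 180.0.0.0/7 -> H4 at depth 7

== LOOKUPS ==
["H1","H3","H1","H1","H1","H3","H1","H0","H3","H4","H1","H3","H4"]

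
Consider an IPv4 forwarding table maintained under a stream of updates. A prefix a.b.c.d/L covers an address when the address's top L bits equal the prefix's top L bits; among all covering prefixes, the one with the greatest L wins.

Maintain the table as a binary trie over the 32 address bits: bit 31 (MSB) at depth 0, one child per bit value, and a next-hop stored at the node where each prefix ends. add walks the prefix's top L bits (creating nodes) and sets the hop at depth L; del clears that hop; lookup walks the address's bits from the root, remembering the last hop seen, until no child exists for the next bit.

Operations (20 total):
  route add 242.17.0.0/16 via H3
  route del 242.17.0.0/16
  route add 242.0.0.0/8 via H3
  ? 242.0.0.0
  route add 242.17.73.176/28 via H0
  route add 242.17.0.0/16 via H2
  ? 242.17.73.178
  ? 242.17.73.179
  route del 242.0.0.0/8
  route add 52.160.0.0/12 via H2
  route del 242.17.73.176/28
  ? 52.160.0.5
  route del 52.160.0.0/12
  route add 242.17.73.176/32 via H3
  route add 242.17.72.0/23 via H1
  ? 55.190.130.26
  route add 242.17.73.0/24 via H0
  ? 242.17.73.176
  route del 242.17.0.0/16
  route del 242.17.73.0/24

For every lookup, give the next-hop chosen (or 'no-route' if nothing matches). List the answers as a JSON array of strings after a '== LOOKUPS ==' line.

Apply in order:
  + 242.17.0.0/16 (H3) depth=16
  - 242.17.0.0/16 clear@16
  + 242.0.0.0/8 (H3) depth=8
  lookup 242.0.0.0: bits 11110010000 walk d0:-→d1:-→d2:-→d3:-→d4:-→d5:-→d6:-→d7:-→d8:H3→d9:-→d10:-→d11:- -> H3
  + 242.17.73.176/28 (H0) depth=28
  + 242.17.0.0/16 (H2) depth=16
  lookup 242.17.73.178: bits 1111001000010001010010011011 walk d0:-→d1:-→d2:-→d3:-→d4:-→d5:-→d6:-→d7:-→d8:H3→d9:-→d10:-→d11:-→d12:-→d13:-→d14:-→d15:-→d16:H2→d17:-→d18:-→d19:-→d20:-→d21:-→d22:-→d23:-→d24:-→d25:-→d26:-→d27:-→d28:H0 -> H0
  lookup 242.17.73.179: bits 1111001000010001010010011011 walk d0:-→d1:-→d2:-→d3:-→d4:-→d5:-→d6:-→d7:-→d8:H3→d9:-→d10:-→d11:-→d12:-→d13:-→d14:-→d15:-→d16:H2→d17:-→d18:-→d19:-→d20:-→d21:-→d22:-→d23:-→d24:-→d25:-→d26:-→d27:-→d28:H0 -> H0
  - 242.0.0.0/8 clear@8
  + 52.160.0.0/12 (H2) depth=12
  - 242.17.73.176/28 clear@28
  lookup 52.160.0.5: bits 001101001010 walk d0:-→d1:-→d2:-→d3:-→d4:-→d5:-→d6:-→d7:-→d8:-→d9:-→d10:-→d11:-→d12:H2 -> H2
  - 52.160.0.0/12 clear@12
  + 242.17.73.176/32 (H3) depth=32
  + 242.17.72.0/23 (H1) depth=23
  lookup 55.190.130.26: bits 001101 walk d0:-→d1:-→d2:-→d3:-→d4:-→d5:-→d6:- -> no-route
  + 242.17.73.0/24 (H0) depth=24
  lookup 242.17.73.176: bits 11110010000100010100100110110000 walk d0:-→d1:-→d2:-→d3:-→d4:-→d5:-→d6:-→d7:-→d8:-→d9:-→d10:-→d11:-→d12:-→d13:-→d14:-→d15:-→d16:H2→d17:-→d18:-→d19:-→d20:-→d21:-→d22:-→d23:H1→d24:H0→d25:-→d26:-→d27:-→d28:-→d29:-→d30:-→d31:-→d32:H3 -> H3
  - 242.17.0.0/16 clear@16
  - 242.17.73.0/24 clear@24

== LOOKUPS ==
["H3","H0","H0","H2","no-route","H3"]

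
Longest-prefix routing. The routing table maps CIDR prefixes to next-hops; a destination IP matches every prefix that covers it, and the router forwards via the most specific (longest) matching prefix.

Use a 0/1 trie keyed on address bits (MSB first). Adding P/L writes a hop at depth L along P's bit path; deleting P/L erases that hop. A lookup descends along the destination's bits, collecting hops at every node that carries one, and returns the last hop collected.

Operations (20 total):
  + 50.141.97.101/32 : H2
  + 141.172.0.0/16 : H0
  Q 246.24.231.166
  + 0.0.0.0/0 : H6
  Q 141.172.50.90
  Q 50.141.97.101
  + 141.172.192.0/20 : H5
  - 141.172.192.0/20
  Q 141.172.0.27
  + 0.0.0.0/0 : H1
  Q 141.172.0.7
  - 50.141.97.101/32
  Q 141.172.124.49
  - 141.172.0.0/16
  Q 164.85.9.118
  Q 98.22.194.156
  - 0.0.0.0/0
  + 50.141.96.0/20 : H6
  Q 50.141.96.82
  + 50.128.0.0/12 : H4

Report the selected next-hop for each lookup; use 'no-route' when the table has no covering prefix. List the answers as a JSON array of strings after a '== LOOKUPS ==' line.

Apply in order:
  add 50.141.97.101/32 -> H2 at depth 32
  add 141.172.0.0/16 -> H0 at depth 16
  lookup 246.24.231.166: bits 1 walk d0:-→d1:- -> no-route
  add 0.0.0.0/0 -> H6 at depth 0
  lookup 141.172.50.90: bits 1000110110101100 walk d0:H6→d1:-→d2:-→d3:-→d4:-→d5:-→d6:-→d7:-→d8:-→d9:-→d10:-→d11:-→d12:-→d13:-→d14:-→d15:-→d16:H0 -> H0
  lookup 50.141.97.101: bits 00110010100011010110000101100101 walk d0:H6→d1:-→d2:-→d3:-→d4:-→d5:-→d6:-→d7:-→d8:-→d9:-→d10:-→d11:-→d12:-→d13:-→d14:-→d15:-→d16:-→d17:-→d18:-→d19:-→d20:-→d21:-→d22:-→d23:-→d24:-→d25:-→d26:-→d27:-→d28:-→d29:-→d30:-→d31:-→d32:H2 -> H2
  add 141.172.192.0/20 -> H5 at depth 20
  del 141.172.192.0/20 (clear depth 20)
  lookup 141.172.0.27: bits 1000110110101100 walk d0:H6→d1:-→d2:-→d3:-→d4:-→d5:-→d6:-→d7:-→d8:-→d9:-→d10:-→d11:-→d12:-→d13:-→d14:-→d15:-→d16:H0 -> H0
  add 0.0.0.0/0 -> H1 at depth 0
  lookup 141.172.0.7: bits 1000110110101100 walk d0:H1→d1:-→d2:-→d3:-→d4:-→d5:-→d6:-→d7:-→d8:-→d9:-→d10:-→d11:-→d12:-→d13:-→d14:-→d15:-→d16:H0 -> H0
  del 50.141.97.101/32 (clear depth 32)
  lookup 141.172.124.49: bits 1000110110101100 walk d0:H1→d1:-→d2:-→d3:-→d4:-→d5:-→d6:-→d7:-→d8:-→d9:-→d10:-→d11:-→d12:-→d13:-→d14:-→d15:-→d16:H0 -> H0
  del 141.172.0.0/16 (clear depth 16)
  lookup 164.85.9.118: bits 10 walk d0:H1→d1:-→d2:- -> H1
  lookup 98.22.194.156: bits 0 walk d0:H1→d1:- -> H1
  del 0.0.0.0/0 (clear depth 0)
  add 50.141.96.0/20 -> H6 at depth 20
  lookup 50.141.96.82: bits 00110010100011010110000 walk d0:-→d1:-→d2:-→d3:-→d4:-→d5:-→d6:-→d7:-→d8:-→d9:-→d10:-→d11:-→d12:-→d13:-→d14:-→d15:-→d16:-→d17:-→d18:-→d19:-→d20:H6→d21:-→d22:-→d23:- -> H6
  add 50.128.0.0/12 -> H4 at depth 12

== LOOKUPS ==
["no-route","H0","H2","H0","H0","H0","H1","H1","H6"]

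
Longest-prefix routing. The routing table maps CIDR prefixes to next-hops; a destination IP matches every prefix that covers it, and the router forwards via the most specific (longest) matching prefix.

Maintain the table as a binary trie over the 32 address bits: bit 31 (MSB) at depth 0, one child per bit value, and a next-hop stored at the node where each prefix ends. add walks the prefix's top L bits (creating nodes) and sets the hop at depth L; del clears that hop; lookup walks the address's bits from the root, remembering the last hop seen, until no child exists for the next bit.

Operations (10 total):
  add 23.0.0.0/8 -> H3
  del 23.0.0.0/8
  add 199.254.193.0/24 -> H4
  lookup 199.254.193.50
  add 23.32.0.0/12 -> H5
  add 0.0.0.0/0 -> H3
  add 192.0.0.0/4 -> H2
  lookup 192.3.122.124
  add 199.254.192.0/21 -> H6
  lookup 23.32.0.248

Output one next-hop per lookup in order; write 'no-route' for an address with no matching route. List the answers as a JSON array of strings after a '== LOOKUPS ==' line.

Trace:
  + 23.0.0.0/8 (H3) depth=8
  del 23.0.0.0/8 (clear depth 8)
  + 199.254.193.0/24 (H4) depth=24
  Q 199.254.193.50: descend 110001111111111011000001 ; hops seen [H4] ; pick H4
  + 23.32.0.0/12 (H5) depth=12
  + 0.0.0.0/0 (H3) depth=0
  + 192.0.0.0/4 (H2) depth=4
  Q 192.3.122.124: descend 11000 ; hops seen [H3,H2] ; pick H2
  + 199.254.192.0/21 (H6) depth=21
  Q 23.32.0.248: descend 000101110010 ; hops seen [H3,H5] ; pick H5

== LOOKUPS ==
["H4","H2","H5"]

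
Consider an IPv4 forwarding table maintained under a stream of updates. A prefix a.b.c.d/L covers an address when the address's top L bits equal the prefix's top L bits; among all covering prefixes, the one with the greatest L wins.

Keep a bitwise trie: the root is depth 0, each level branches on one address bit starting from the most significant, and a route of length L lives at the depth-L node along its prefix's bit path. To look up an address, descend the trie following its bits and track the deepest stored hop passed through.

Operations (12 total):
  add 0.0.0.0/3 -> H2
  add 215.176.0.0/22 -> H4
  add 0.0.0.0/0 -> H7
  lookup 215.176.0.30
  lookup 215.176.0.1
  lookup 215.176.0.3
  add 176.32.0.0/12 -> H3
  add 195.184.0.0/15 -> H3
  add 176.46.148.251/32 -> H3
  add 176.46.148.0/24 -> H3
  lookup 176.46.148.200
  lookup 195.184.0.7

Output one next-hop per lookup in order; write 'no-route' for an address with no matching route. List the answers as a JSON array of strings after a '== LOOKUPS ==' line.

Apply in order:
  add 0.0.0.0/3 -> H2 at depth 3
  add 215.176.0.0/22 -> H4 at depth 22
  add 0.0.0.0/0 -> H7 at depth 0
  ? 215.176.0.30  path d0:H7→d1:-→d2:-→d3:-→d4:-→d5:-→d6:-→d7:-→d8:-→d9:-→d10:-→d11:-→d12:-→d13:-→d14:-→d15:-→d16:-→d17:-→d18:-→d19:-→d20:-→d21:-→d22:H4  best=H4
  ? 215.176.0.1  path d0:H7→d1:-→d2:-→d3:-→d4:-→d5:-→d6:-→d7:-→d8:-→d9:-→d10:-→d11:-→d12:-→d13:-→d14:-→d15:-→d16:-→d17:-→d18:-→d19:-→d20:-→d21:-→d22:H4  best=H4
  ? 215.176.0.3  path d0:H7→d1:-→d2:-→d3:-→d4:-→d5:-→d6:-→d7:-→d8:-→d9:-→d10:-→d11:-→d12:-→d13:-→d14:-→d15:-→d16:-→d17:-→d18:-→d19:-→d20:-→d21:-→d22:H4  best=H4
  add 176.32.0.0/12 -> H3 at depth 12
  add 195.184.0.0/15 -> H3 at depth 15
  add 176.46.148.251/32 -> H3 at depth 32
  add 176.46.148.0/24 -> H3 at depth 24
  ? 176.46.148.200  path d0:H7→d1:-→d2:-→d3:-→d4:-→d5:-→d6:-→d7:-→d8:-→d9:-→d10:-→d11:-→d12:H3→d13:-→d14:-→d15:-→d16:-→d17:-→d18:-→d19:-→d20:-→d21:-→d22:-→d23:-→d24:H3→d25:-→d26:-  best=H3
  ? 195.184.0.7  path d0:H7→d1:-→d2:-→d3:-→d4:-→d5:-→d6:-→d7:-→d8:-→d9:-→d10:-→d11:-→d12:-→d13:-→d14:-→d15:H3  best=H3

== LOOKUPS ==
["H4","H4","H4","H3","H3"]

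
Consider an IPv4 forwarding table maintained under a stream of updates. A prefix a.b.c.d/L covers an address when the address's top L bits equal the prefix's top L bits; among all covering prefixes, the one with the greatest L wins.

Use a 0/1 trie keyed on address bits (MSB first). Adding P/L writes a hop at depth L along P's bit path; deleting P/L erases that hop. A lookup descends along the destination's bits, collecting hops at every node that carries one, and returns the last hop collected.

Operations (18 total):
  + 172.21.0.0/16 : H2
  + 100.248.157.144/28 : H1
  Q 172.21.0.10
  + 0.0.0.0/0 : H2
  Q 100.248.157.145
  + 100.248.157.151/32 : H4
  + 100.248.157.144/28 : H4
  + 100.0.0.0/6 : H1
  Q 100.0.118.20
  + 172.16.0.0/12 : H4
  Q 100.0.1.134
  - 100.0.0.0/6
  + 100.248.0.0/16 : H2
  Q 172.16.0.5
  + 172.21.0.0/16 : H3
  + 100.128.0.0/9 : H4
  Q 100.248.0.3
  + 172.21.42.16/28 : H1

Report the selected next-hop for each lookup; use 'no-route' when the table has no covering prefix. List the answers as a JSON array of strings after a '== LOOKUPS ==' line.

Process each operation:
  add 172.21.0.0/16 -> H2 at depth 16
  add 100.248.157.144/28 -> H1 at depth 28
  lookup 172.21.0.10: bits 1010110000010101 walk d0:-→d1:-→d2:-→d3:-→d4:-→d5:-→d6:-→d7:-→d8:-→d9:-→d10:-→d11:-→d12:-→d13:-→d14:-→d15:-→d16:H2 -> H2
  add 0.0.0.0/0 -> H2 at depth 0
  lookup 100.248.157.145: bits 0110010011111000100111011001 walk d0:H2→d1:-→d2:-→d3:-→d4:-→d5:-→d6:-→d7:-→d8:-→d9:-→d10:-→d11:-→d12:-→d13:-→d14:-→d15:-→d16:-→d17:-→d18:-→d19:-→d20:-→d21:-→d22:-→d23:-→d24:-→d25:-→d26:-→d27:-→d28:H1 -> H1
  add 100.248.157.151/32 -> H4 at depth 32
  add 100.248.157.144/28 -> H4 at depth 28
  add 100.0.0.0/6 -> H1 at depth 6
  lookup 100.0.118.20: bits 01100100 walk d0:H2→d1:-→d2:-→d3:-→d4:-→d5:-→d6:H1→d7:-→d8:- -> H1
  add 172.16.0.0/12 -> H4 at depth 12
  lookup 100.0.1.134: bits 01100100 walk d0:H2→d1:-→d2:-→d3:-→d4:-→d5:-→d6:H1→d7:-→d8:- -> H1
  - 100.0.0.0/6 clear@6
  add 100.248.0.0/16 -> H2 at depth 16
  lookup 172.16.0.5: bits 1010110000010 walk d0:H2→d1:-→d2:-→d3:-→d4:-→d5:-→d6:-→d7:-→d8:-→d9:-→d10:-→d11:-→d12:H4→d13:- -> H4
  add 172.21.0.0/16 -> H3 at depth 16
  add 100.128.0.0/9 -> H4 at depth 9
  lookup 100.248.0.3: bits 0110010011111000 walk d0:H2→d1:-→d2:-→d3:-→d4:-→d5:-→d6:-→d7:-→d8:-→d9:H4→d10:-→d11:-→d12:-→d13:-→d14:-→d15:-→d16:H2 -> H2
  add 172.21.42.16/28 -> H1 at depth 28

== LOOKUPS ==
["H2","H1","H1","H1","H4","H2"]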